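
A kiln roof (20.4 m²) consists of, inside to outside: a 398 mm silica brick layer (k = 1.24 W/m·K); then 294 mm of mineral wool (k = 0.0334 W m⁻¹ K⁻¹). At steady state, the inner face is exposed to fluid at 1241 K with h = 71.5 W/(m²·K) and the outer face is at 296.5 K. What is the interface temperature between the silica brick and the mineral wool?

T = 1206 K

Resistance network (inner→outer):
  R_conv,in = 1/(hA) = 1/(71.5·20.4) = 6.856×10^-4 K/W
  R_silica brick = L/(kA) = 0.398/(1.24·20.4) = 0.01573 K/W
  R_mineral wool = L/(kA) = 0.294/(0.0334·20.4) = 0.4315 K/W
ΣR = 6.856×10^-4 + 0.01573 + 0.4315 = 0.4479 K/W
Q = ΔT/ΣR = (1241 K − 296.5 K)/0.4479 = 2109 W
From the inner boundary to the silica brick/mineral wool interface, ΣR_partial = 0.01642 K/W.
T_interface = T_in − Q·ΣR_partial = 1241 K − (2109)(0.01642) = 1206 K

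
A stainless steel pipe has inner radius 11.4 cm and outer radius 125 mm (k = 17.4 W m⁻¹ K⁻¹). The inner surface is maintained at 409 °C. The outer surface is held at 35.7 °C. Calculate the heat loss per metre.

Q' = 443 kW/m

Q' = 2πk·ΔT/ln(r₂/r₁) = 2π × 17.4 × 373.3 / ln(0.125/0.114) = 4.43×10^5 W/m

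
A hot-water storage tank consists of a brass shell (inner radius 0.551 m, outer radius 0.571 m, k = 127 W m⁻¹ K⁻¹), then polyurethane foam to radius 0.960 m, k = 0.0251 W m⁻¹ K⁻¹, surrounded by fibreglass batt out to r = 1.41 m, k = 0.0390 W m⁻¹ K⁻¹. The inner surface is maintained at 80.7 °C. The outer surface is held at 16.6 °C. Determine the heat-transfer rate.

Treat each layer as a resistance in series:
  R_brass = (1/0.551 − 1/0.571)/(4πk) = 0.06357/(4π·127) = 3.983×10^-5 K/W
  R_polyurethane foam = (1/0.571 − 1/0.960)/(4πk) = 0.7096/(4π·0.0251) = 2.250 K/W
  R_fibreglass batt = (1/0.960 − 1/1.41)/(4πk) = 0.3324/(4π·0.0390) = 0.6783 K/W
ΣR = 3.983×10^-5 + 2.250 + 0.6783 = 2.928 K/W
Q = ΔT/ΣR = (80.7 °C − 16.6 °C)/2.928 = 21.9 W

Q = 21.9 W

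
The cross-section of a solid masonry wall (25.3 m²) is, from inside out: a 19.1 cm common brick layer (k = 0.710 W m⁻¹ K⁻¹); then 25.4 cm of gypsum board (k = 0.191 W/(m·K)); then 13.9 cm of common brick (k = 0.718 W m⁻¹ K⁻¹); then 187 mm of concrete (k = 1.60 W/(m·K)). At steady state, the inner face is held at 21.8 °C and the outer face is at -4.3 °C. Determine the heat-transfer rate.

Q = 346 W

Treat each layer as a resistance in series:
  R_common brick = L/(kA) = 0.191/(0.710·25.3) = 0.01063 K/W
  R_gypsum board = L/(kA) = 0.254/(0.191·25.3) = 0.05256 K/W
  R_common brick = L/(kA) = 0.139/(0.718·25.3) = 0.007652 K/W
  R_concrete = L/(kA) = 0.187/(1.60·25.3) = 0.004620 K/W
ΣR = 0.01063 + 0.05256 + 0.007652 + 0.004620 = 0.07546 K/W
Q = ΔT/ΣR = (21.8 °C − -4.3 °C)/0.07546 = 346 W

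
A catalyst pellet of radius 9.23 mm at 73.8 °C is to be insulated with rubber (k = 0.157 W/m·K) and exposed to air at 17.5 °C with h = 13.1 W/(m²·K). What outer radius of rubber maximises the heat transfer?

For a sphere, r_cr = 2k_ins/h = 2·0.157/13.1 = 0.0240 m = 2.40 cm

r_cr = 2.40 cm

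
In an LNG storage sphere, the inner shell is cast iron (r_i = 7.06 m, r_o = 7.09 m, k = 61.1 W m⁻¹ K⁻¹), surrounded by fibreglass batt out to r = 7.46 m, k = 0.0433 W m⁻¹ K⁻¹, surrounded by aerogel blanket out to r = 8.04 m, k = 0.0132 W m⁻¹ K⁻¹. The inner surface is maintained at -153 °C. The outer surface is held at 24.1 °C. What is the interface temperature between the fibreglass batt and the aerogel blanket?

Treat each layer as a resistance in series:
  R_cast iron = (1/7.06 − 1/7.09)/(4πk) = 5.993×10^-4/(4π·61.1) = 7.806×10^-7 K/W
  R_fibreglass batt = (1/7.09 − 1/7.46)/(4πk) = 0.006995/(4π·0.0433) = 0.01286 K/W
  R_aerogel blanket = (1/7.46 − 1/8.04)/(4πk) = 0.009670/(4π·0.0132) = 0.05830 K/W
ΣR = 7.806×10^-7 + 0.01286 + 0.05830 = 0.07116 K/W
Q = ΔT/ΣR = (-153 °C − 24.1 °C)/0.07116 = -2489 W
From the inner boundary to the fibreglass batt/aerogel blanket interface, ΣR_partial = 0.01286 K/W.
T_interface = T_in − Q·ΣR_partial = -153 °C − (-2489)(0.01286) = -121 °C

T = -121 °C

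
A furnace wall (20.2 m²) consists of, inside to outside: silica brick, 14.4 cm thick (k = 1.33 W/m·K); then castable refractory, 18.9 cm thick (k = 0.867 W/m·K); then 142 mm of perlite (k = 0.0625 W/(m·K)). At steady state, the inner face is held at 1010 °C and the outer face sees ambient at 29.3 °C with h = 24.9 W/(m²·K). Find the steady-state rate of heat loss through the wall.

Resistance network (inner→outer):
  R_silica brick = L/(kA) = 0.144/(1.33·20.2) = 0.005360 K/W
  R_castable refractory = L/(kA) = 0.189/(0.867·20.2) = 0.01079 K/W
  R_perlite = L/(kA) = 0.142/(0.0625·20.2) = 0.1125 K/W
  R_conv,out = 1/(hA) = 1/(24.9·20.2) = 0.001988 K/W
ΣR = 0.005360 + 0.01079 + 0.1125 + 0.001988 = 0.1306 K/W
Q = ΔT/ΣR = (1010 °C − 29.3 °C)/0.1306 = 7510 W

Q = 7.51 kW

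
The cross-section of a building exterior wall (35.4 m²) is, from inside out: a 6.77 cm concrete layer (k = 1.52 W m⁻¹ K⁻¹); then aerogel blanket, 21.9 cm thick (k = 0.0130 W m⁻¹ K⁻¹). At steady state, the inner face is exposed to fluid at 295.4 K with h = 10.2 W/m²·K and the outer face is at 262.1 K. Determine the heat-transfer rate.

Treat each layer as a resistance in series:
  R_conv,in = 1/(hA) = 1/(10.2·35.4) = 0.002769 K/W
  R_concrete = L/(kA) = 0.0677/(1.52·35.4) = 0.001258 K/W
  R_aerogel blanket = L/(kA) = 0.219/(0.0130·35.4) = 0.4759 K/W
ΣR = 0.002769 + 0.001258 + 0.4759 = 0.4799 K/W
Q = ΔT/ΣR = (295.4 K − 262.1 K)/0.4799 = 69.4 W

Q = 69.4 W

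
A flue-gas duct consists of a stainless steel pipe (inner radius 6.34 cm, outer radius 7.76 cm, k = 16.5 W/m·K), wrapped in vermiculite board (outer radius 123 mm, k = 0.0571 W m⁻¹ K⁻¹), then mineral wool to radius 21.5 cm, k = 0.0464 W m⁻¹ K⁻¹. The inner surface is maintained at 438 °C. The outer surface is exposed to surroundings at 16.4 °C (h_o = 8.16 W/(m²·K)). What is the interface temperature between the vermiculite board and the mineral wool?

T = 273 °C

Treat each layer as a resistance in series:
  R'_stainless steel = ln(0.0776/0.0634)/(2πk) = 0.2021/(2π·16.5) = 0.001949 m·K/W
  R'_vermiculite board = ln(0.123/0.0776)/(2πk) = 0.4606/(2π·0.0571) = 1.284 m·K/W
  R'_mineral wool = ln(0.215/0.123)/(2πk) = 0.5585/(2π·0.0464) = 1.916 m·K/W
  R'_conv,out = 1/(2πr h) = 1/(2π·0.215·8.16) = 0.09072 m·K/W
ΣR = 0.001949 + 1.284 + 1.916 + 0.09072 = 3.293 m·K/W
Q' = ΔT/ΣR = (438 °C − 16.4 °C)/3.293 = 128.0 W/m
From the inner boundary to the vermiculite board/mineral wool interface, ΣR_partial = 1.286 m·K/W.
T_interface = T_in − Q'·ΣR_partial = 438 °C − (128.0)(1.286) = 273 °C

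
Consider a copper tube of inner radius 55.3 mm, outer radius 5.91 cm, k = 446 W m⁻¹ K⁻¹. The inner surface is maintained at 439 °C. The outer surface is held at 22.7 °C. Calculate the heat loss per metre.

Q' = 2πk·ΔT/ln(r₂/r₁) = 2π × 446 × 416.3 / ln(0.0591/0.0553) = 1.76×10^7 W/m

Q' = 17600 kW/m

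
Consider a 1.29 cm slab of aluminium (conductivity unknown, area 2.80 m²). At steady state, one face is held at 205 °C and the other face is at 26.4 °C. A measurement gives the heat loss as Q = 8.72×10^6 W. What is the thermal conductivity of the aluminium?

ΣR = ΔT/Q = |205 − 26.4|/8.72×10^6 = 2.048×10^-5 K/W
L/(kA) = 2.048×10^-5 ⇒ k = 0.0129/(2.048×10^-5·2.80) = 225 W/m·K

k = 225 W/m·K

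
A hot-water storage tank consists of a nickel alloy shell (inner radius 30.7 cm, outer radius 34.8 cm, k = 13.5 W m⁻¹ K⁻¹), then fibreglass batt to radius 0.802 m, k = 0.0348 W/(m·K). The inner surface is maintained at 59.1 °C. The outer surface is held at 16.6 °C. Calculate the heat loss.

Resistance network (inner→outer):
  R_nickel alloy = (1/0.307 − 1/0.348)/(4πk) = 0.3838/(4π·13.5) = 0.002262 K/W
  R_fibreglass batt = (1/0.348 − 1/0.802)/(4πk) = 1.627/(4π·0.0348) = 3.720 K/W
ΣR = 0.002262 + 3.720 = 3.722 K/W
Q = ΔT/ΣR = (59.1 °C − 16.6 °C)/3.722 = 11.4 W

Q = 11.4 W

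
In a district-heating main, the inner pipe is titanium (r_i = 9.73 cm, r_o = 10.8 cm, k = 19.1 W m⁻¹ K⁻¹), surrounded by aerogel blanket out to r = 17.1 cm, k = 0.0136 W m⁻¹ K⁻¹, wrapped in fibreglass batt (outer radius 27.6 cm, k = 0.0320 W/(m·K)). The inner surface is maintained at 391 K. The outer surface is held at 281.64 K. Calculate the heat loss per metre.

Treat each layer as a resistance in series:
  R'_titanium = ln(0.108/0.0973)/(2πk) = 0.1043/(2π·19.1) = 8.694×10^-4 m·K/W
  R'_aerogel blanket = ln(0.171/0.108)/(2πk) = 0.4595/(2π·0.0136) = 5.378 m·K/W
  R'_fibreglass batt = ln(0.276/0.171)/(2πk) = 0.4787/(2π·0.0320) = 2.381 m·K/W
ΣR = 8.694×10^-4 + 5.378 + 2.381 = 7.760 m·K/W
Q' = ΔT/ΣR = (391 K − 281.64 K)/7.760 = 14.1 W/m

Q' = 14.1 W/m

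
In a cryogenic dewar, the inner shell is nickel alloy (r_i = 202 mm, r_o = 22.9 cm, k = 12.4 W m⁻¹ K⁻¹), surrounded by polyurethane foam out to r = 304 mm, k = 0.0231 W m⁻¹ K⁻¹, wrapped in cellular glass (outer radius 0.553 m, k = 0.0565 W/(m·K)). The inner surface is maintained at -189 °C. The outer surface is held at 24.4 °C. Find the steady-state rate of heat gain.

Q = 36.8 W

Resistance network (inner→outer):
  R_nickel alloy = (1/0.202 − 1/0.229)/(4πk) = 0.5837/(4π·12.4) = 0.003746 K/W
  R_polyurethane foam = (1/0.229 − 1/0.304)/(4πk) = 1.077/(4π·0.0231) = 3.711 K/W
  R_cellular glass = (1/0.304 − 1/0.553)/(4πk) = 1.481/(4π·0.0565) = 2.086 K/W
ΣR = 0.003746 + 3.711 + 2.086 = 5.801 K/W
Q = ΔT/ΣR = (-189 °C − 24.4 °C)/5.801 = -36.8 W
(Negative Q ⇒ heat flows inward; heat gain = 36.8 W.)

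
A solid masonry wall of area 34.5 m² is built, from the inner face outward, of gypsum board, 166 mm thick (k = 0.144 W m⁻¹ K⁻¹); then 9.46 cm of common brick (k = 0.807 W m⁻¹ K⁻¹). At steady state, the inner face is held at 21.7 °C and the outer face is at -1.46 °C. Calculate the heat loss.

Q = 629 W

Treat each layer as a resistance in series:
  R_gypsum board = L/(kA) = 0.166/(0.144·34.5) = 0.03341 K/W
  R_common brick = L/(kA) = 0.0946/(0.807·34.5) = 0.003398 K/W
ΣR = 0.03341 + 0.003398 = 0.03681 K/W
Q = ΔT/ΣR = (21.7 °C − -1.46 °C)/0.03681 = 629 W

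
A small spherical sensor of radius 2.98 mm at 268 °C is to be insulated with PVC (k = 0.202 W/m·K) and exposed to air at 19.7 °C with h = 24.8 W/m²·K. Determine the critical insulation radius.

For a sphere, r_cr = 2k_ins/h = 2·0.202/24.8 = 0.0163 m = 1.63 cm

r_cr = 1.63 cm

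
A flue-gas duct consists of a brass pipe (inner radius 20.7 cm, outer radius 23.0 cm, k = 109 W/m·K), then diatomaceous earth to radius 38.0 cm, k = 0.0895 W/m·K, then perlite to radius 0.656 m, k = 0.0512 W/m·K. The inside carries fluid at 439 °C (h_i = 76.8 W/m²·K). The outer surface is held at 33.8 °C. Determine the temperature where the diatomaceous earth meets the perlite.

T = 298 °C

Treat each layer as a resistance in series:
  R'_conv,in = 1/(2πr h) = 1/(2π·0.207·76.8) = 0.01001 m·K/W
  R'_brass = ln(0.230/0.207)/(2πk) = 0.1054/(2π·109) = 1.538×10^-4 m·K/W
  R'_diatomaceous earth = ln(0.380/0.230)/(2πk) = 0.5021/(2π·0.0895) = 0.8929 m·K/W
  R'_perlite = ln(0.656/0.380)/(2πk) = 0.5460/(2π·0.0512) = 1.697 m·K/W
ΣR = 0.01001 + 1.538×10^-4 + 0.8929 + 1.697 = 2.600 m·K/W
Q' = ΔT/ΣR = (439 °C − 33.8 °C)/2.600 = 155.8 W/m
From the inner boundary to the diatomaceous earth/perlite interface, ΣR_partial = 0.9031 m·K/W.
T_interface = T_in − Q'·ΣR_partial = 439 °C − (155.8)(0.9031) = 298 °C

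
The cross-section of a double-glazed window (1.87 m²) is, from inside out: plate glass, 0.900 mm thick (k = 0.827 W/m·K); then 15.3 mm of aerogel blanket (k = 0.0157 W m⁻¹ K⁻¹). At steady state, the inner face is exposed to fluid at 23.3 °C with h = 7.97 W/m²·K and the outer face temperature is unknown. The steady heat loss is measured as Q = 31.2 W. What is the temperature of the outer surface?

Sum the resistances:
  R_conv,in = 1/(hA) = 1/(7.97·1.87) = 0.06710 K/W
  R_plate glass = L/(kA) = 9.00×10^-4/(0.827·1.87) = 5.820×10^-4 K/W
  R_aerogel blanket = L/(kA) = 0.0153/(0.0157·1.87) = 0.5211 K/W
ΣR = 0.5888 K/W
ΔT = Q·ΣR = 31.2 × 0.5888 = 18.37 K
Heat flows outward, so T_out = T_in − ΔT = 23.3 − 18.37 = 4.93 °C

T_out = 4.93 °C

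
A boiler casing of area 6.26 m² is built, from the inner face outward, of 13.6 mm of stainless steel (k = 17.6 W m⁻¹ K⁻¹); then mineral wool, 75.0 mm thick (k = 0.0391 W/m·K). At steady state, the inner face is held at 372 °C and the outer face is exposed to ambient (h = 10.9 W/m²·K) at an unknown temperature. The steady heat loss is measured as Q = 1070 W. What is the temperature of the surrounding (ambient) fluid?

T_out = 28.3 °C

Sum the resistances:
  R_stainless steel = L/(kA) = 0.0136/(17.6·6.26) = 1.234×10^-4 K/W
  R_mineral wool = L/(kA) = 0.0750/(0.0391·6.26) = 0.3064 K/W
  R_conv,out = 1/(hA) = 1/(10.9·6.26) = 0.01466 K/W
ΣR = 0.3212 K/W
ΔT = Q·ΣR = 1070 × 0.3212 = 343.7 K
Heat flows outward, so T_out = T_in − ΔT = 372 − 343.7 = 28.3 °C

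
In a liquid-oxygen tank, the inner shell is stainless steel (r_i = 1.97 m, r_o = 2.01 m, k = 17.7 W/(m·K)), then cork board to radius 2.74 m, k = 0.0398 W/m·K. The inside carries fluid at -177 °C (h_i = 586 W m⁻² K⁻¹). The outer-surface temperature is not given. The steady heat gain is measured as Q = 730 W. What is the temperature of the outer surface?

T_out = 16.5 °C

Series resistances:
  R_conv,in = 1/(4πr²h) = 1/(4π·1.97²·586) = 3.499×10^-5 K/W
  R_stainless steel = (1/1.97 − 1/2.01)/(4πk) = 0.01010/(4π·17.7) = 4.542×10^-5 K/W
  R_cork board = (1/2.01 − 1/2.74)/(4πk) = 0.1325/(4π·0.0398) = 0.2650 K/W
ΣR = 0.2651 K/W
ΔT = Q·ΣR = 730 × 0.2651 = 193.5 K
Heat flows inward, so T_out = T_in + ΔT = -177 + 193.5 = 16.5 °C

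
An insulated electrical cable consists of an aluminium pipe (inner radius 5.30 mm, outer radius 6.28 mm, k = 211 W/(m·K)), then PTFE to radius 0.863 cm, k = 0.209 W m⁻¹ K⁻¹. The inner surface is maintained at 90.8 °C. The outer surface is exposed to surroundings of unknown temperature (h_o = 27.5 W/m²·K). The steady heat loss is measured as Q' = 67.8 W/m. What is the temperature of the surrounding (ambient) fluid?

T_out = 28.9 °C

Sum the resistances:
  R'_aluminium = ln(0.00628/0.00530)/(2πk) = 0.1697/(2π·211) = 1.280×10^-4 m·K/W
  R'_PTFE = ln(0.00863/0.00628)/(2πk) = 0.3179/(2π·0.209) = 0.2421 m·K/W
  R'_conv,out = 1/(2πr h) = 1/(2π·0.00863·27.5) = 0.6706 m·K/W
ΣR = 0.9128 m·K/W
ΔT = Q'·ΣR = 67.8 × 0.9128 = 61.89 K
Heat flows outward, so T_out = T_in − ΔT = 90.8 − 61.89 = 28.9 °C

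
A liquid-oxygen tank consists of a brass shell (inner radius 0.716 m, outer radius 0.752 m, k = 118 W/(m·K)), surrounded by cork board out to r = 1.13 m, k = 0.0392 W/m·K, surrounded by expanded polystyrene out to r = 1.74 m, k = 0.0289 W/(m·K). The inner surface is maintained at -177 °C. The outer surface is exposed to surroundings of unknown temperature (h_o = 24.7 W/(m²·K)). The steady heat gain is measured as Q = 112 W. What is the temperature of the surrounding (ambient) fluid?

Series resistances:
  R_brass = (1/0.716 − 1/0.752)/(4πk) = 0.06686/(4π·118) = 4.509×10^-5 K/W
  R_cork board = (1/0.752 − 1/1.13)/(4πk) = 0.4448/(4π·0.0392) = 0.9030 K/W
  R_expanded polystyrene = (1/1.13 − 1/1.74)/(4πk) = 0.3102/(4π·0.0289) = 0.8543 K/W
  R_conv,out = 1/(4πr²h) = 1/(4π·1.74²·24.7) = 0.001064 K/W
ΣR = 1.758 K/W
ΔT = Q·ΣR = 112 × 1.758 = 196.9 K
Heat flows inward, so T_out = T_in + ΔT = -177 + 196.9 = 19.9 °C

T_out = 19.9 °C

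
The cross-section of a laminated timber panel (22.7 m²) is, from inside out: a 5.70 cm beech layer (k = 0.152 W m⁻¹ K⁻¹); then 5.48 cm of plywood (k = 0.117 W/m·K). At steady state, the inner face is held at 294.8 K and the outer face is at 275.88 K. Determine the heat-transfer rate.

Q = 509 W

Treat each layer as a resistance in series:
  R_beech = L/(kA) = 0.0570/(0.152·22.7) = 0.01652 K/W
  R_plywood = L/(kA) = 0.0548/(0.117·22.7) = 0.02063 K/W
ΣR = 0.01652 + 0.02063 = 0.03715 K/W
Q = ΔT/ΣR = (294.8 K − 275.88 K)/0.03715 = 509 W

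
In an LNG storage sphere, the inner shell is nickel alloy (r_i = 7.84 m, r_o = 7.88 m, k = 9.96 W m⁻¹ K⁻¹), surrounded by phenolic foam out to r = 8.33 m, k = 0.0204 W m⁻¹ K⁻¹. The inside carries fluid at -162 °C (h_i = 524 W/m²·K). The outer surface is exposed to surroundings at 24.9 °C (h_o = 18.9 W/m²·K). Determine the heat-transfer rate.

Treat each layer as a resistance in series:
  R_conv,in = 1/(4πr²h) = 1/(4π·7.84²·524) = 2.471×10^-6 K/W
  R_nickel alloy = (1/7.84 − 1/7.88)/(4πk) = 6.475×10^-4/(4π·9.96) = 5.173×10^-6 K/W
  R_phenolic foam = (1/7.88 − 1/8.33)/(4πk) = 0.006856/(4π·0.0204) = 0.02674 K/W
  R_conv,out = 1/(4πr²h) = 1/(4π·8.33²·18.9) = 6.068×10^-5 K/W
ΣR = 2.471×10^-6 + 5.173×10^-6 + 0.02674 + 6.068×10^-5 = 0.02681 K/W
Q = ΔT/ΣR = (-162 °C − 24.9 °C)/0.02681 = -6970 W
(Negative Q ⇒ heat flows inward; heat gain = 6970 W.)

Q = 6970 W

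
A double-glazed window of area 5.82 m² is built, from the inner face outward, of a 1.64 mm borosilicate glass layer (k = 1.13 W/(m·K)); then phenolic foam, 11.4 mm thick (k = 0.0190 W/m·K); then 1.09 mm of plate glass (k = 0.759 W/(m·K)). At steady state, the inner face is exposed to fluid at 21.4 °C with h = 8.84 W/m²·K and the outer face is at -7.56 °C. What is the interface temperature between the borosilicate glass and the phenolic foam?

Resistance network (inner→outer):
  R_conv,in = 1/(hA) = 1/(8.84·5.82) = 0.01944 K/W
  R_borosilicate glass = L/(kA) = 0.00164/(1.13·5.82) = 2.494×10^-4 K/W
  R_phenolic foam = L/(kA) = 0.0114/(0.0190·5.82) = 0.1031 K/W
  R_plate glass = L/(kA) = 0.00109/(0.759·5.82) = 2.468×10^-4 K/W
ΣR = 0.01944 + 2.494×10^-4 + 0.1031 + 2.468×10^-4 = 0.1230 K/W
Q = ΔT/ΣR = (21.4 °C − -7.56 °C)/0.1230 = 235.4 W
From the inner boundary to the borosilicate glass/phenolic foam interface, ΣR_partial = 0.01969 K/W.
T_interface = T_in − Q·ΣR_partial = 21.4 °C − (235.4)(0.01969) = 16.8 °C

T = 16.8 °C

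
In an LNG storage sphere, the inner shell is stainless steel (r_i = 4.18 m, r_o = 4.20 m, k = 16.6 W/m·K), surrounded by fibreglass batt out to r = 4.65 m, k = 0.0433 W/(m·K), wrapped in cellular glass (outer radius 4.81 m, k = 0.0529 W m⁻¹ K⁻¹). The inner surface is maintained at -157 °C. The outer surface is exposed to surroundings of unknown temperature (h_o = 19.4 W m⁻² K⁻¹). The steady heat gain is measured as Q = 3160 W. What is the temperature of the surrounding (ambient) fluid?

T_out = 11.4 °C

Sum the resistances:
  R_stainless steel = (1/4.18 − 1/4.20)/(4πk) = 0.001139/(4π·16.6) = 5.461×10^-6 K/W
  R_fibreglass batt = (1/4.20 − 1/4.65)/(4πk) = 0.02304/(4π·0.0433) = 0.04235 K/W
  R_cellular glass = (1/4.65 − 1/4.81)/(4πk) = 0.007154/(4π·0.0529) = 0.01076 K/W
  R_conv,out = 1/(4πr²h) = 1/(4π·4.81²·19.4) = 1.773×10^-4 K/W
ΣR = 0.05329 K/W
ΔT = Q·ΣR = 3160 × 0.05329 = 168.4 K
Heat flows inward, so T_out = T_in + ΔT = -157 + 168.4 = 11.4 °C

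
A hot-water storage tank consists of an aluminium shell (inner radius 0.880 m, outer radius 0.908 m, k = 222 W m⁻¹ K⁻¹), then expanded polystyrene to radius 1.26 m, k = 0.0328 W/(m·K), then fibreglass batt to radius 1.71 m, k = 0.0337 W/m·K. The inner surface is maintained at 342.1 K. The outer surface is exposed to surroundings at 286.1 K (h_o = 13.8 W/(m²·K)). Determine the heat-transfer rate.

Treat each layer as a resistance in series:
  R_aluminium = (1/0.880 − 1/0.908)/(4πk) = 0.03504/(4π·222) = 1.256×10^-5 K/W
  R_expanded polystyrene = (1/0.908 − 1/1.26)/(4πk) = 0.3077/(4π·0.0328) = 0.7465 K/W
  R_fibreglass batt = (1/1.26 − 1/1.71)/(4πk) = 0.2089/(4π·0.0337) = 0.4932 K/W
  R_conv,out = 1/(4πr²h) = 1/(4π·1.71²·13.8) = 0.001972 K/W
ΣR = 1.256×10^-5 + 0.7465 + 0.4932 + 0.001972 = 1.242 K/W
Q = ΔT/ΣR = (342.1 K − 286.1 K)/1.242 = 45.1 W

Q = 45.1 W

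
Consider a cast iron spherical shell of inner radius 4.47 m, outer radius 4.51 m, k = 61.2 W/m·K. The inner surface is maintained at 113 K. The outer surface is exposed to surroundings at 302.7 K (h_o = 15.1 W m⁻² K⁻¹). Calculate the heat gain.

Q = 7.25×10^5 W

Series thermal resistances, inner to outer:
  R_cast iron = (1/4.47 − 1/4.51)/(4πk) = 0.001984/(4π·61.2) = 2.580×10^-6 K/W
  R_conv,out = 1/(4πr²h) = 1/(4π·4.51²·15.1) = 2.591×10^-4 K/W
ΣR = 2.580×10^-6 + 2.591×10^-4 = 2.617×10^-4 K/W
Q = ΔT/ΣR = (113 K − 302.7 K)/2.617×10^-4 = -7.25×10^5 W
(Negative Q ⇒ heat flows inward; heat gain = 7.25×10^5 W.)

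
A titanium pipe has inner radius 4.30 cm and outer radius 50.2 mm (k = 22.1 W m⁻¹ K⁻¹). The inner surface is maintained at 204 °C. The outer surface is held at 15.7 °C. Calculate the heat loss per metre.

Q' = 1.69×10^5 W/m

Q' = 2πk·ΔT/ln(r₂/r₁) = 2π × 22.1 × 188.3 / ln(0.0502/0.0430) = 1.69×10^5 W/m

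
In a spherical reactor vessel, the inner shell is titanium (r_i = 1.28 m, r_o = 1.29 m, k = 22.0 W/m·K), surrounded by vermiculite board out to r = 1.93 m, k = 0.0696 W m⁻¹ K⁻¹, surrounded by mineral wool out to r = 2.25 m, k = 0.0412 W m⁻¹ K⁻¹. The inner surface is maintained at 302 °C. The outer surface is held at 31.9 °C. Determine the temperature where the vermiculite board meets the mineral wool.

Resistance network (inner→outer):
  R_titanium = (1/1.28 − 1/1.29)/(4πk) = 0.006056/(4π·22.0) = 2.191×10^-5 K/W
  R_vermiculite board = (1/1.29 − 1/1.93)/(4πk) = 0.2571/(4π·0.0696) = 0.2939 K/W
  R_mineral wool = (1/1.93 − 1/2.25)/(4πk) = 0.07369/(4π·0.0412) = 0.1423 K/W
ΣR = 2.191×10^-5 + 0.2939 + 0.1423 = 0.4362 K/W
Q = ΔT/ΣR = (302 °C − 31.9 °C)/0.4362 = 619.2 W
From the inner boundary to the vermiculite board/mineral wool interface, ΣR_partial = 0.2939 K/W.
T_interface = T_in − Q·ΣR_partial = 302 °C − (619.2)(0.2939) = 120 °C

T = 120 °C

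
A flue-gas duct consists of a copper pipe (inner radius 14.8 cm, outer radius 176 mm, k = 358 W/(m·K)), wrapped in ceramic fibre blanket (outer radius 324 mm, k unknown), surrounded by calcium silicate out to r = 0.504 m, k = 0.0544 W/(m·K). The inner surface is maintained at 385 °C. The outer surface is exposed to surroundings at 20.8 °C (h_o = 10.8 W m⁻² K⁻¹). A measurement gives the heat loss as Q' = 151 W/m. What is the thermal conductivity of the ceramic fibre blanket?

ΣR = ΔT/Q' = |385 − 20.8|/151 = 2.412 m·K/W
Known resistances:
  R'_copper = ln(0.176/0.148)/(2πk) = 0.1733/(2π·358) = 7.703×10^-5 m·K/W
  R'_calcium silicate = ln(0.504/0.324)/(2πk) = 0.4418/(2π·0.0544) = 1.293 m·K/W
  R'_conv,out = 1/(2πr h) = 1/(2π·0.504·10.8) = 0.02924 m·K/W
R_ceramic fibre blanket = ΣR − ΣR_known = 2.412 − 1.322 = 1.090 m·K/W
ln(r₂/r₁)/(2πk) = 1.090 ⇒ k = 0.6103/(2π·1.090) = 0.0891 W/m·K

k = 0.0891 W/m·K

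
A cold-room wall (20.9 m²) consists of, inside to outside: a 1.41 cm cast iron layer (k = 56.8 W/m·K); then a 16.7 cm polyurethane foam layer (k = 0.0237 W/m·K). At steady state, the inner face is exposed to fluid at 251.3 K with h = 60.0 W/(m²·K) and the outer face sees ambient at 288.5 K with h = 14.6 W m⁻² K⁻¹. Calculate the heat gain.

Resistance network (inner→outer):
  R_conv,in = 1/(hA) = 1/(60.0·20.9) = 7.974×10^-4 K/W
  R_cast iron = L/(kA) = 0.0141/(56.8·20.9) = 1.188×10^-5 K/W
  R_polyurethane foam = L/(kA) = 0.167/(0.0237·20.9) = 0.3371 K/W
  R_conv,out = 1/(hA) = 1/(14.6·20.9) = 0.003277 K/W
ΣR = 7.974×10^-4 + 1.188×10^-5 + 0.3371 + 0.003277 = 0.3412 K/W
Q = ΔT/ΣR = (251.3 K − 288.5 K)/0.3412 = -109 W
(Negative Q ⇒ heat flows inward; heat gain = 109 W.)

Q = 109 W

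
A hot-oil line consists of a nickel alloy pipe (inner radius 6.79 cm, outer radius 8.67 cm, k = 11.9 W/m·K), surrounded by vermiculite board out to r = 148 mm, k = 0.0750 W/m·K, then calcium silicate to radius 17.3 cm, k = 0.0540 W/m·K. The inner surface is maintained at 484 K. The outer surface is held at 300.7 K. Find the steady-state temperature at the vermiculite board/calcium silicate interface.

Series thermal resistances, inner to outer:
  R'_nickel alloy = ln(0.0867/0.0679)/(2πk) = 0.2444/(2π·11.9) = 0.003269 m·K/W
  R'_vermiculite board = ln(0.148/0.0867)/(2πk) = 0.5348/(2π·0.0750) = 1.135 m·K/W
  R'_calcium silicate = ln(0.173/0.148)/(2πk) = 0.1561/(2π·0.0540) = 0.4600 m·K/W
ΣR = 0.003269 + 1.135 + 0.4600 = 1.598 m·K/W
Q' = ΔT/ΣR = (484 K − 300.7 K)/1.598 = 114.7 W/m
From the inner boundary to the vermiculite board/calcium silicate interface, ΣR_partial = 1.138 m·K/W.
T_interface = T_in − Q'·ΣR_partial = 484 K − (114.7)(1.138) = 353.5 K

T = 353.5 K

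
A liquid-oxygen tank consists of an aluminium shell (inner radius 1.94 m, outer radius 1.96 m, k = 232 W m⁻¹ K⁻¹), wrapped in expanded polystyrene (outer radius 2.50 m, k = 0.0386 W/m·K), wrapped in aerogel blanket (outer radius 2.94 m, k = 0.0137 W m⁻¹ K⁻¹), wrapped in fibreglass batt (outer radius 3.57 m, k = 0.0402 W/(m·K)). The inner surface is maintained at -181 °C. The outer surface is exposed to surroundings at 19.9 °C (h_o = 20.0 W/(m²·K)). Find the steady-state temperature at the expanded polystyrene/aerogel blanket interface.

Resistance network (inner→outer):
  R_aluminium = (1/1.94 − 1/1.96)/(4πk) = 0.005260/(4π·232) = 1.804×10^-6 K/W
  R_expanded polystyrene = (1/1.96 − 1/2.50)/(4πk) = 0.1102/(4π·0.0386) = 0.2272 K/W
  R_aerogel blanket = (1/2.50 − 1/2.94)/(4πk) = 0.05986/(4π·0.0137) = 0.3477 K/W
  R_fibreglass batt = (1/2.94 − 1/3.57)/(4πk) = 0.06002/(4π·0.0402) = 0.1188 K/W
  R_conv,out = 1/(4πr²h) = 1/(4π·3.57²·20.0) = 3.122×10^-4 K/W
ΣR = 1.804×10^-6 + 0.2272 + 0.3477 + 0.1188 + 3.122×10^-4 = 0.6940 K/W
Q = ΔT/ΣR = (-181 °C − 19.9 °C)/0.6940 = -289.5 W
From the inner boundary to the expanded polystyrene/aerogel blanket interface, ΣR_partial = 0.2272 K/W.
T_interface = T_in − Q·ΣR_partial = -181 °C − (-289.5)(0.2272) = -115 °C

T = -115 °C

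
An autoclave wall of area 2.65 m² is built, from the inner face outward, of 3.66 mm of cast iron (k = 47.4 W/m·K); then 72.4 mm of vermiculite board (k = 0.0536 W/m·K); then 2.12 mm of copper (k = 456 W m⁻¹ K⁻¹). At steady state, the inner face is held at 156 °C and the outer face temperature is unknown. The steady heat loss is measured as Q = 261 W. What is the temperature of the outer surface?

T_out = 23.0 °C

Series resistances:
  R_cast iron = L/(kA) = 0.00366/(47.4·2.65) = 2.914×10^-5 K/W
  R_vermiculite board = L/(kA) = 0.0724/(0.0536·2.65) = 0.5097 K/W
  R_copper = L/(kA) = 0.00212/(456·2.65) = 1.754×10^-6 K/W
ΣR = 0.5097 K/W
ΔT = Q·ΣR = 261 × 0.5097 = 133.0 K
Heat flows outward, so T_out = T_in − ΔT = 156 − 133.0 = 23.0 °C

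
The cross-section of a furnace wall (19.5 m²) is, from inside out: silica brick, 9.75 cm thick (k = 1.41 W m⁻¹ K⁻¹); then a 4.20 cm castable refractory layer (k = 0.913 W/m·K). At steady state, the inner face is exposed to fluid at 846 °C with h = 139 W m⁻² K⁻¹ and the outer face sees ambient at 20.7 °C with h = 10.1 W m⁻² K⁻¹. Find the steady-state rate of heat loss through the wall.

Resistance network (inner→outer):
  R_conv,in = 1/(hA) = 1/(139·19.5) = 3.689×10^-4 K/W
  R_silica brick = L/(kA) = 0.0975/(1.41·19.5) = 0.003546 K/W
  R_castable refractory = L/(kA) = 0.0420/(0.913·19.5) = 0.002359 K/W
  R_conv,out = 1/(hA) = 1/(10.1·19.5) = 0.005077 K/W
ΣR = 3.689×10^-4 + 0.003546 + 0.002359 + 0.005077 = 0.01135 K/W
Q = ΔT/ΣR = (846 °C − 20.7 °C)/0.01135 = 72700 W

Q = 72700 W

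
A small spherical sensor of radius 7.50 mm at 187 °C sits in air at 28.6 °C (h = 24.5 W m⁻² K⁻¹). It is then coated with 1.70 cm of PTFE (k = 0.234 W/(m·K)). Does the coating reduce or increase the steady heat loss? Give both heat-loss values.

Critical radius for a sphere: r_cr = 2k/h = 0.0191 m = 1.91 cm.
Outer radius after coating: r₂ = 0.00750 + 0.0170 = 0.02450 m.
r₁ < r_cr < r₂: heat loss rises to a maximum at r_cr then falls. Whether the coating helps depends on whether Q(r₂) has dropped back below Q(r₁).
Bare: R = 1/(4πr₁²h) = 57.74 K/W; Q = 158.4/57.74 = 2.74 W.
Coated: R = R_cond + R_conv = 36.87 K/W; Q = 158.4/36.87 = 4.30 W.

increases: 2.74 → 4.30 W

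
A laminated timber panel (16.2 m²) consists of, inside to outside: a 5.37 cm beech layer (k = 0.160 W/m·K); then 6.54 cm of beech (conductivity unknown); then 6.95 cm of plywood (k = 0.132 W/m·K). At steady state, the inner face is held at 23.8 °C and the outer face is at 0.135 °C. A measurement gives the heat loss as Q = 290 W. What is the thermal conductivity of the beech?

ΣR = ΔT/Q = |23.8 − 0.135|/290 = 0.08160 K/W
Known resistances:
  R_beech = L/(kA) = 0.0537/(0.160·16.2) = 0.02072 K/W
  R_plywood = L/(kA) = 0.0695/(0.132·16.2) = 0.03250 K/W
R_beech = ΣR − ΣR_known = 0.08160 − 0.05322 = 0.02838 K/W
L/(kA) = 0.02838 ⇒ k = 0.0654/(0.02838·16.2) = 0.142 W/m·K

k = 0.142 W/m·K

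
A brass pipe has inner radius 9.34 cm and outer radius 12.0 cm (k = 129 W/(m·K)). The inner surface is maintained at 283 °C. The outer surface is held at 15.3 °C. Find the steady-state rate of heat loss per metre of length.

Q' = 8.66×10^5 W/m

Q' = 2πk·ΔT/ln(r₂/r₁) = 2π × 129 × 267.7 / ln(0.120/0.0934) = 8.66×10^5 W/m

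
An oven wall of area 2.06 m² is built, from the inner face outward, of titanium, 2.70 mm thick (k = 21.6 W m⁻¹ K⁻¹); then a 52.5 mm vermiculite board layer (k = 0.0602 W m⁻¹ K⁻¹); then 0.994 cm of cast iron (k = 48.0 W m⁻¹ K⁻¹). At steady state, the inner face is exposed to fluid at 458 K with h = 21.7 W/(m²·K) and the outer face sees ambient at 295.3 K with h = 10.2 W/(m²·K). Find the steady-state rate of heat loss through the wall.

Q = 330 W

Treat each layer as a resistance in series:
  R_conv,in = 1/(hA) = 1/(21.7·2.06) = 0.02237 K/W
  R_titanium = L/(kA) = 0.00270/(21.6·2.06) = 6.068×10^-5 K/W
  R_vermiculite board = L/(kA) = 0.0525/(0.0602·2.06) = 0.4233 K/W
  R_cast iron = L/(kA) = 0.00994/(48.0·2.06) = 1.005×10^-4 K/W
  R_conv,out = 1/(hA) = 1/(10.2·2.06) = 0.04759 K/W
ΣR = 0.02237 + 6.068×10^-5 + 0.4233 + 1.005×10^-4 + 0.04759 = 0.4934 K/W
Q = ΔT/ΣR = (458 K − 295.3 K)/0.4934 = 330 W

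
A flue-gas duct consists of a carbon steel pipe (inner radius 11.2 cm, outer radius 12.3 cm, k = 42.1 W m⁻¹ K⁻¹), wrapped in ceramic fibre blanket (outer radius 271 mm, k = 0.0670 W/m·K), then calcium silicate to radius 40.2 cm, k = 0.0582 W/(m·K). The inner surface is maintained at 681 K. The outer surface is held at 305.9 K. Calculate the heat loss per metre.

Q' = 127 W/m

Resistance network (inner→outer):
  R'_carbon steel = ln(0.123/0.112)/(2πk) = 0.09369/(2π·42.1) = 3.542×10^-4 m·K/W
  R'_ceramic fibre blanket = ln(0.271/0.123)/(2πk) = 0.7899/(2π·0.0670) = 1.876 m·K/W
  R'_calcium silicate = ln(0.402/0.271)/(2πk) = 0.3943/(2π·0.0582) = 1.078 m·K/W
ΣR = 3.542×10^-4 + 1.876 + 1.078 = 2.954 m·K/W
Q' = ΔT/ΣR = (681 K − 305.9 K)/2.954 = 127 W/m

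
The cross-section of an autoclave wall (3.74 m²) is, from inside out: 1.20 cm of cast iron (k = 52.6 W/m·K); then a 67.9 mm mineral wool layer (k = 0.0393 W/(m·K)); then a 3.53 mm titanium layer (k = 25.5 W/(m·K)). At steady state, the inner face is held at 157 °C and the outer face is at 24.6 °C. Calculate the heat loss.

Q = 287 W

Treat each layer as a resistance in series:
  R_cast iron = L/(kA) = 0.0120/(52.6·3.74) = 6.100×10^-5 K/W
  R_mineral wool = L/(kA) = 0.0679/(0.0393·3.74) = 0.4620 K/W
  R_titanium = L/(kA) = 0.00353/(25.5·3.74) = 3.701×10^-5 K/W
ΣR = 6.100×10^-5 + 0.4620 + 3.701×10^-5 = 0.4621 K/W
Q = ΔT/ΣR = (157 °C − 24.6 °C)/0.4621 = 287 W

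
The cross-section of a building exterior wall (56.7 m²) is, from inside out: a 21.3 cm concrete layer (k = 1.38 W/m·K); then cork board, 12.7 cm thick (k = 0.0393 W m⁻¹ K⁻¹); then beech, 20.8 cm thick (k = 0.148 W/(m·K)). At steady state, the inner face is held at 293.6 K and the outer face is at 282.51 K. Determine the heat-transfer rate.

Treat each layer as a resistance in series:
  R_concrete = L/(kA) = 0.213/(1.38·56.7) = 0.002722 K/W
  R_cork board = L/(kA) = 0.127/(0.0393·56.7) = 0.05699 K/W
  R_beech = L/(kA) = 0.208/(0.148·56.7) = 0.02479 K/W
ΣR = 0.002722 + 0.05699 + 0.02479 = 0.08450 K/W
Q = ΔT/ΣR = (293.6 K − 282.51 K)/0.08450 = 131 W

Q = 131 W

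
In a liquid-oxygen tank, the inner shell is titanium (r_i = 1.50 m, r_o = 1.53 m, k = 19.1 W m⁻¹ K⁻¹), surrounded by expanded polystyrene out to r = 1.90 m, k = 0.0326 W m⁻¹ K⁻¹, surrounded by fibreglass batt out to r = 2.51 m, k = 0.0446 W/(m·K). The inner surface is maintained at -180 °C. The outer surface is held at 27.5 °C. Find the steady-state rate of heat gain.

Series thermal resistances, inner to outer:
  R_titanium = (1/1.50 − 1/1.53)/(4πk) = 0.01307/(4π·19.1) = 5.446×10^-5 K/W
  R_expanded polystyrene = (1/1.53 − 1/1.90)/(4πk) = 0.1273/(4π·0.0326) = 0.3107 K/W
  R_fibreglass batt = (1/1.90 − 1/2.51)/(4πk) = 0.1279/(4π·0.0446) = 0.2282 K/W
ΣR = 5.446×10^-5 + 0.3107 + 0.2282 = 0.5390 K/W
Q = ΔT/ΣR = (-180 °C − 27.5 °C)/0.5390 = -385 W
(Negative Q ⇒ heat flows inward; heat gain = 385 W.)

Q = 385 W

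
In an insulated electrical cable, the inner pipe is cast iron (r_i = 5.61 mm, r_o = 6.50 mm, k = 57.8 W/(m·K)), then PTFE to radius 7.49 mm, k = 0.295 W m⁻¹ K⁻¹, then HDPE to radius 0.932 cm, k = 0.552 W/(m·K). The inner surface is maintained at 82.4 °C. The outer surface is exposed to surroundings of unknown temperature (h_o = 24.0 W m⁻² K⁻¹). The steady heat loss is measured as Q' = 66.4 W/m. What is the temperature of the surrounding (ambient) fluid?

T_out = 25.9 °C

Sum the resistances:
  R'_cast iron = ln(0.00650/0.00561)/(2πk) = 0.1473/(2π·57.8) = 4.055×10^-4 m·K/W
  R'_PTFE = ln(0.00749/0.00650)/(2πk) = 0.1418/(2π·0.295) = 0.07648 m·K/W
  R'_HDPE = ln(0.00932/0.00749)/(2πk) = 0.2186/(2π·0.552) = 0.06303 m·K/W
  R'_conv,out = 1/(2πr h) = 1/(2π·0.00932·24.0) = 0.7115 m·K/W
ΣR = 0.8514 m·K/W
ΔT = Q'·ΣR = 66.4 × 0.8514 = 56.53 K
Heat flows outward, so T_out = T_in − ΔT = 82.4 − 56.53 = 25.9 °C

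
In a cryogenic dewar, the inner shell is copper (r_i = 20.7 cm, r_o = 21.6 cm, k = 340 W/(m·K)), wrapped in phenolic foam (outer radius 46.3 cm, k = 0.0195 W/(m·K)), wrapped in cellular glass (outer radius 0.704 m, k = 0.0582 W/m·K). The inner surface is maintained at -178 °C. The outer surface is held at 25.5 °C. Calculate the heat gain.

Q = 18.3 W

Treat each layer as a resistance in series:
  R_copper = (1/0.207 − 1/0.216)/(4πk) = 0.2013/(4π·340) = 4.711×10^-5 K/W
  R_phenolic foam = (1/0.216 − 1/0.463)/(4πk) = 2.470/(4π·0.0195) = 10.08 K/W
  R_cellular glass = (1/0.463 − 1/0.704)/(4πk) = 0.7394/(4π·0.0582) = 1.011 K/W
ΣR = 4.711×10^-5 + 10.08 + 1.011 = 11.09 K/W
Q = ΔT/ΣR = (-178 °C − 25.5 °C)/11.09 = -18.3 W
(Negative Q ⇒ heat flows inward; heat gain = 18.3 W.)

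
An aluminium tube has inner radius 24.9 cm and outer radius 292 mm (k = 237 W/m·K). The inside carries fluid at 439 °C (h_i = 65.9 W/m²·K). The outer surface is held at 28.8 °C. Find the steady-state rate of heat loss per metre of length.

Resistance network (inner→outer):
  R'_conv,in = 1/(2πr h) = 1/(2π·0.249·65.9) = 0.009699 m·K/W
  R'_aluminium = ln(0.292/0.249)/(2πk) = 0.1593/(2π·237) = 1.070×10^-4 m·K/W
ΣR = 0.009699 + 1.070×10^-4 = 0.009806 m·K/W
Q' = ΔT/ΣR = (439 °C − 28.8 °C)/0.009806 = 41800 W/m

Q' = 41.8 kW/m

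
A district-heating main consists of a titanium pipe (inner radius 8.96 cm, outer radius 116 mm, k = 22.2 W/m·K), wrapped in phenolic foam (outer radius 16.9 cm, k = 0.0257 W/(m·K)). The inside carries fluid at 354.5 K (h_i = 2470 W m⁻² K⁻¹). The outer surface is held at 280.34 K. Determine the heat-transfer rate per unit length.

Q' = 31.8 W/m

Resistance network (inner→outer):
  R'_conv,in = 1/(2πr h) = 1/(2π·0.0896·2470) = 7.191×10^-4 m·K/W
  R'_titanium = ln(0.116/0.0896)/(2πk) = 0.2582/(2π·22.2) = 0.001851 m·K/W
  R'_phenolic foam = ln(0.169/0.116)/(2πk) = 0.3763/(2π·0.0257) = 2.330 m·K/W
ΣR = 7.191×10^-4 + 0.001851 + 2.330 = 2.333 m·K/W
Q' = ΔT/ΣR = (354.5 K − 280.34 K)/2.333 = 31.8 W/m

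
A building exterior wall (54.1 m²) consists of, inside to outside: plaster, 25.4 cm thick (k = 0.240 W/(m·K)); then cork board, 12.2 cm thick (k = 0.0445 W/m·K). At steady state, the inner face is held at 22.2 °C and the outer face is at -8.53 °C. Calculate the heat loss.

Q = 438 W

Treat each layer as a resistance in series:
  R_plaster = L/(kA) = 0.254/(0.240·54.1) = 0.01956 K/W
  R_cork board = L/(kA) = 0.122/(0.0445·54.1) = 0.05068 K/W
ΣR = 0.01956 + 0.05068 = 0.07024 K/W
Q = ΔT/ΣR = (22.2 °C − -8.53 °C)/0.07024 = 438 W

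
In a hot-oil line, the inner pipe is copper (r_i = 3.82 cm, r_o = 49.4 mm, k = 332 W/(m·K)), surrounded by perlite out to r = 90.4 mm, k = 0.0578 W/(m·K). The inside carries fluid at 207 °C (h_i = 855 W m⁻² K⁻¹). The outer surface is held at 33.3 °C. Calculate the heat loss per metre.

Resistance network (inner→outer):
  R'_conv,in = 1/(2πr h) = 1/(2π·0.0382·855) = 0.004873 m·K/W
  R'_copper = ln(0.0494/0.0382)/(2πk) = 0.2571/(2π·332) = 1.233×10^-4 m·K/W
  R'_perlite = ln(0.0904/0.0494)/(2πk) = 0.6043/(2π·0.0578) = 1.664 m·K/W
ΣR = 0.004873 + 1.233×10^-4 + 1.664 = 1.669 m·K/W
Q' = ΔT/ΣR = (207 °C − 33.3 °C)/1.669 = 104 W/m

Q' = 104 W/m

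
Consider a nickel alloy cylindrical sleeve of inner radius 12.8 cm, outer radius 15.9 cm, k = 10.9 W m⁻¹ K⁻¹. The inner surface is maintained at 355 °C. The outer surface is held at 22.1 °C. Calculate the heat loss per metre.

Q' = 2πk·ΔT/ln(r₂/r₁) = 2π × 10.9 × 332.9 / ln(0.159/0.128) = 1.05×10^5 W/m

Q' = 105 kW/m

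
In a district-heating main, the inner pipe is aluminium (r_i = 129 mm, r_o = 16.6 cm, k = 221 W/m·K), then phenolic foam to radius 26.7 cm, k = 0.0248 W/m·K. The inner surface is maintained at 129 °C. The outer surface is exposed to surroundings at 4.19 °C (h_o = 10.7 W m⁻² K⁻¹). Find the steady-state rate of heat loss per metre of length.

Q' = 40.2 W/m

Resistance network (inner→outer):
  R'_aluminium = ln(0.166/0.129)/(2πk) = 0.2522/(2π·221) = 1.816×10^-4 m·K/W
  R'_phenolic foam = ln(0.267/0.166)/(2πk) = 0.4753/(2π·0.0248) = 3.050 m·K/W
  R'_conv,out = 1/(2πr h) = 1/(2π·0.267·10.7) = 0.05571 m·K/W
ΣR = 1.816×10^-4 + 3.050 + 0.05571 = 3.106 m·K/W
Q' = ΔT/ΣR = (129 °C − 4.19 °C)/3.106 = 40.2 W/m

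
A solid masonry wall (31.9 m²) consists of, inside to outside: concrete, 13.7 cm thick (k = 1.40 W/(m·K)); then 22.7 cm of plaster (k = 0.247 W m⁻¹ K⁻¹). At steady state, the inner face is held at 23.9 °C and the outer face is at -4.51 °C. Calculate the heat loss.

Q = 891 W

Treat each layer as a resistance in series:
  R_concrete = L/(kA) = 0.137/(1.40·31.9) = 0.003068 K/W
  R_plaster = L/(kA) = 0.227/(0.247·31.9) = 0.02881 K/W
ΣR = 0.003068 + 0.02881 = 0.03188 K/W
Q = ΔT/ΣR = (23.9 °C − -4.51 °C)/0.03188 = 891 W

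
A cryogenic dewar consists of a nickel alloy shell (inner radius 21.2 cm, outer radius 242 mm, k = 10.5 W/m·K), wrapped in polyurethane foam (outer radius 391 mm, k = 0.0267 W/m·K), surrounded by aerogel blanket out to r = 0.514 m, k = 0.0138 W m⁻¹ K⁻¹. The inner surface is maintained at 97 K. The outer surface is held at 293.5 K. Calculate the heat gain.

Series thermal resistances, inner to outer:
  R_nickel alloy = (1/0.212 − 1/0.242)/(4πk) = 0.5847/(4π·10.5) = 0.004432 K/W
  R_polyurethane foam = (1/0.242 − 1/0.391)/(4πk) = 1.575/(4π·0.0267) = 4.693 K/W
  R_aerogel blanket = (1/0.391 − 1/0.514)/(4πk) = 0.6120/(4π·0.0138) = 3.529 K/W
ΣR = 0.004432 + 4.693 + 3.529 = 8.226 K/W
Q = ΔT/ΣR = (97 K − 293.5 K)/8.226 = -23.9 W
(Negative Q ⇒ heat flows inward; heat gain = 23.9 W.)

Q = 23.9 W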